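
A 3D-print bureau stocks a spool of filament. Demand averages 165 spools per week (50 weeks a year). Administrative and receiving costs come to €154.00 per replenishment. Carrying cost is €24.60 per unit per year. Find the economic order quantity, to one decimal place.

Annual demand D = 165 × 50 = 8,250.
EOQ = √(2DS / H) = √(2 × 8,250 × 154 / 24.6).
= √(2,541,000 / 24.6) = √103,292.6829 ≈ 321.392.

Q* ≈ 321.4 spools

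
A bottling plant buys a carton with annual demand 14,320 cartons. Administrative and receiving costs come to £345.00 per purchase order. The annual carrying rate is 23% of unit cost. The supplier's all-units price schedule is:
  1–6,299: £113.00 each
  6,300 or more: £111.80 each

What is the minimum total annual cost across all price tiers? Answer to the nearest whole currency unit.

Holding cost per unit per year at price C is H = 0.23·C.
Evaluate total cost at each tier's feasible EOQ or, if the EOQ is below the tier, at the tier's minimum quantity.
EOQ at £113.00 = 616.6 (feasible in tier 1): TC = 14,320×£113.00 + (14,320/616.6)×345 + (616.6/2)×0.23×£113.00 = £1,634,185.04.
EOQ at £111.80 = 619.9 < 6300, so use break Q=6300: TC = 14,320×£111.80 + (14,320/6300.0)×345 + (6300.0/2)×0.23×£111.80 = £1,682,759.29.
Lowest total cost among the candidates is at Q = 616.6.

TC* ≈ £1,634,185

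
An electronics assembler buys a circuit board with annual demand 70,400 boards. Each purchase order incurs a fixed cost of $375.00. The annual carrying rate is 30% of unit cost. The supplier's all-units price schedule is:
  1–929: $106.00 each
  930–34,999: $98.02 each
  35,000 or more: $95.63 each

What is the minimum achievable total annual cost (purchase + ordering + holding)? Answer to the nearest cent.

Holding cost per unit per year at price C is H = 0.30·C.
Evaluate total cost at each tier's feasible EOQ or, if the EOQ is below the tier, at the tier's minimum quantity.
Tier 1 ($106.00): EOQ = 1288.6 exceeds tier's upper bound 929, so this tier is dominated.
EOQ at $98.02 = 1340.0 (feasible in tier 2): TC = 70,400×$98.02 + (70,400/1340.0)×375 + (1340.0/2)×0.30×$98.02 = $6,940,011.51.
EOQ at $95.63 = 1356.6 < 35000, so use break Q=35000: TC = 70,400×$95.63 + (70,400/35000.0)×375 + (35000.0/2)×0.30×$95.63 = $7,235,163.79.
Lowest total cost among the candidates is at Q = 1340.0.

TC* ≈ $6,940,011.51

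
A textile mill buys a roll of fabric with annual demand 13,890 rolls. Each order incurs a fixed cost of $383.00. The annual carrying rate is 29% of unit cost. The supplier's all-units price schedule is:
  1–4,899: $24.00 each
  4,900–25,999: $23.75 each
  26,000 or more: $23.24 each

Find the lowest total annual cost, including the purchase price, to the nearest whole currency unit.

TC* ≈ $341,965

Holding cost per unit per year at price C is H = 0.29·C.
For each price level, check whether its EOQ is feasible; otherwise the best quantity at that price is the breakpoint.
EOQ at $24.00 = 1236.4 (feasible in tier 1): TC = 13,890×$24.00 + (13,890/1236.4)×383 + (1236.4/2)×0.29×$24.00 = $341,965.38.
EOQ at $23.75 = 1242.9 < 4900, so use break Q=4900: TC = 13,890×$23.75 + (13,890/4900.0)×383 + (4900.0/2)×0.29×$23.75 = $347,847.56.
EOQ at $23.24 = 1256.5 < 26000, so use break Q=26000: TC = 13,890×$23.24 + (13,890/26000.0)×383 + (26000.0/2)×0.29×$23.24 = $410,623.01.
Lowest total cost among the candidates is at Q = 1236.4.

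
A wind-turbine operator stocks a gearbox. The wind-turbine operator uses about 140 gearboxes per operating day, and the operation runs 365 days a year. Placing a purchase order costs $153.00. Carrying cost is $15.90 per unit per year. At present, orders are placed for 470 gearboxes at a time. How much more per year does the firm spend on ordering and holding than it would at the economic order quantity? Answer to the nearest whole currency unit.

Annual demand D = 140 × 365 = 51,100.
EOQ = √(2DS/H) = √(2 × 51,100 × 153 / 15.9) ≈ 991.68.
Cost at Q* = (D/Q*)S + (Q*/2)H = √(2DSH) ≈ $15,767.75.
Cost at Q = 470: (51,100/470)×153 + (470/2)×15.9 = $16,634.68 + $3,736.50 = $20,371.18.
Excess = $20,371.18 − $15,767.75 = $4,603.43.

Extra cost ≈ $4,603 per year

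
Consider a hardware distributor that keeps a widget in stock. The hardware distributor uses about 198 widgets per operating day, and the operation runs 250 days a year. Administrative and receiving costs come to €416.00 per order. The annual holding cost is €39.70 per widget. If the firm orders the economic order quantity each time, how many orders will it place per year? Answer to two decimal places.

Annual demand D = 198 × 250 = 49,500.
Q* = √(2DS/H) = √(2 × 49,500 × 416 / 39.7) ≈ 1018.52.
Orders per year = D / Q* = 49,500 / 1018.52 ≈ 48.600.

N ≈ 48.60 orders per year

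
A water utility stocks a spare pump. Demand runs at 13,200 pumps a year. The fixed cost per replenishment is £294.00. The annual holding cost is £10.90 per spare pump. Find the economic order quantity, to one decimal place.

Q* ≈ 843.8 pumps

EOQ = √(2DS / H) = √(2 × 13,200 × 294 / 10.9).
= √(7,761,600 / 10.9) = √712,073.3945 ≈ 843.844.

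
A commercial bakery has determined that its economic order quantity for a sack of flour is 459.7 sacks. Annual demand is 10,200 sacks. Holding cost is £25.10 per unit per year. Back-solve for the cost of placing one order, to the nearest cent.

The basic EOQ model gives Q* = √(2DS/H); rearrange for the unknown.
From Q* = √(2DS/H): S = Q*²H / (2D) = 459.7² × 25.1 / (2 × 10,200) = 260.0115.

S ≈ £260.01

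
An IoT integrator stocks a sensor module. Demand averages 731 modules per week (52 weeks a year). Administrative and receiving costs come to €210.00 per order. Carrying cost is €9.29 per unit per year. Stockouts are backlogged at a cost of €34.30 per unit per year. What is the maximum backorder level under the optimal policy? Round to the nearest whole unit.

Annual demand D = 731 × 52 = 38,012.
With planned backorders, Q* = √(2DS/H) · √((H+B)/B).
√(2DS/H) = √(2 × 38,012 × 210 / 9.29) = 1310.923.
√((H+B)/B) = √((9.29+34.3)/34.3) = 1.1273.
Q* ≈ 1477.827.
S* = Q* · H/(H+B) = 1477.827 × 9.29/43.59 ≈ 314.958.

S* ≈ 315 modules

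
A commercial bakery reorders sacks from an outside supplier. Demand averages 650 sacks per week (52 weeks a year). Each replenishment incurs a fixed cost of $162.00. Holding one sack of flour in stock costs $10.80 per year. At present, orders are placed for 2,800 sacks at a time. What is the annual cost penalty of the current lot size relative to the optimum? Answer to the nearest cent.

Extra cost ≈ $6,200.23 per year

Annual demand D = 650 × 52 = 33,800.
EOQ = √(2DS/H) = √(2 × 33,800 × 162 / 10.8) ≈ 1006.98.
Cost at Q* = (D/Q*)S + (Q*/2)H = √(2DSH) ≈ $10,875.34.
Cost at Q = 2,800: (33,800/2,800)×162 + (2,800/2)×10.8 = $1,955.57 + $15,120.00 = $17,075.57.
Excess = $17,075.57 − $10,875.34 = $6,200.23.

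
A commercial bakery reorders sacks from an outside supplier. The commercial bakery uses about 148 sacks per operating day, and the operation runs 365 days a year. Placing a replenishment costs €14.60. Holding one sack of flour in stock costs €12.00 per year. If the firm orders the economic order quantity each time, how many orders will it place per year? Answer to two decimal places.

Annual demand D = 148 × 365 = 54,020.
EOQ = √(2DS/H) = √(2 × 54,020 × 14.6 / 12) ≈ 362.56.
Orders per year = D / Q* = 54,020 / 362.56 ≈ 148.997.

N ≈ 149.00 orders per year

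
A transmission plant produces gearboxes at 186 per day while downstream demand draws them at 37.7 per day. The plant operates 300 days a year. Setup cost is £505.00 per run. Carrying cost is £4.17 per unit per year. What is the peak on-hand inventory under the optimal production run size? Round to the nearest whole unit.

Annual demand D = 37.7 × 300 = 11,310.
Production build-up factor (1 − d/p) = 1 − 37.7/186 = 0.7973.
Q* = √(2DS / (H(1 − d/p))) = √(2 × 11,310 × 505 / (4.17 × 0.7973)).
= √(11,423,100 / 3.3248) ≈ 1853.574.
Maximum inventory = Q*(1 − d/p) = 1853.574 × 0.7973 ≈ 1477.876.

I_max ≈ 1,478 gearboxes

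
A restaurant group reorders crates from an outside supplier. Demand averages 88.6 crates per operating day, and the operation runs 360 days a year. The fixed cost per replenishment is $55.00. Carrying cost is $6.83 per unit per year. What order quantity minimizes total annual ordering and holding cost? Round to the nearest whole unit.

Q* ≈ 717 crates

Annual demand D = 88.6 × 360 = 31,896.
EOQ = √(2DS / H) = √(2 × 31,896 × 55 / 6.83).
= √(3,508,560 / 6.83) = √513,698.3895 ≈ 716.728.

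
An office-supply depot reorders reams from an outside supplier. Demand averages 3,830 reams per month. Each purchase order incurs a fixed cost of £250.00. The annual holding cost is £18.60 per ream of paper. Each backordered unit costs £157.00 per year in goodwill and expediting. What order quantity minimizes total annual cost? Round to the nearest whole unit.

Annual demand D = 3,830 × 12 = 45,960.
With planned backorders, Q* = √(2DS/H) · √((H+B)/B).
√(2DS/H) = √(2 × 45,960 × 250 / 18.6) = 1111.523.
√((H+B)/B) = √((18.6+157)/157) = 1.0576.
Q* ≈ 1175.523.

Q* ≈ 1,176 reams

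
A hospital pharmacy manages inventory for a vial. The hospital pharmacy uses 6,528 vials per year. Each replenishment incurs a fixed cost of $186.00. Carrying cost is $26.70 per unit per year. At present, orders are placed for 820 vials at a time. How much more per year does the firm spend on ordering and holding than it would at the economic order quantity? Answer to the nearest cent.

EOQ = √(2DS/H) = √(2 × 6,528 × 186 / 26.7) ≈ 301.58.
Cost at Q* = (D/Q*)S + (Q*/2)H = √(2DSH) ≈ $8,052.25.
Cost at Q = 820: (6,528/820)×186 + (820/2)×26.7 = $1,480.74 + $10,947.00 = $12,427.74.
Excess = $12,427.74 − $8,052.25 = $4,375.49.

Extra cost ≈ $4,375.49 per year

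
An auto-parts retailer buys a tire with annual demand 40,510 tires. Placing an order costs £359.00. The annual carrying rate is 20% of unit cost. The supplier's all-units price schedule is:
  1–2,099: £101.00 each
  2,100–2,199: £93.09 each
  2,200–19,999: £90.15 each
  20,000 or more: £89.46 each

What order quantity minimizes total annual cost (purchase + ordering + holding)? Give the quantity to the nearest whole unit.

Holding cost per unit per year at price C is H = 0.20·C.
For each price level, check whether its EOQ is feasible; otherwise the best quantity at that price is the breakpoint.
EOQ at £101.00 = 1200.0 (feasible in tier 1): TC = 40,510×£101.00 + (40,510/1200.0)×359 + (1200.0/2)×0.20×£101.00 = £4,115,749.24.
EOQ at £93.09 = 1249.9 < 2100, so use break Q=2100: TC = 40,510×£93.09 + (40,510/2100.0)×359 + (2100.0/2)×0.20×£93.09 = £3,797,550.08.
EOQ at £90.15 = 1270.1 < 2200, so use break Q=2200: TC = 40,510×£90.15 + (40,510/2200.0)×359 + (2200.0/2)×0.20×£90.15 = £3,678,420.00.
EOQ at £89.46 = 1275.0 < 20000, so use break Q=20000: TC = 40,510×£89.46 + (40,510/20000.0)×359 + (20000.0/2)×0.20×£89.46 = £3,803,671.75.
Lowest total cost is £3,678,420.00 at Q = 2200.0.

Q* ≈ 2,200 tires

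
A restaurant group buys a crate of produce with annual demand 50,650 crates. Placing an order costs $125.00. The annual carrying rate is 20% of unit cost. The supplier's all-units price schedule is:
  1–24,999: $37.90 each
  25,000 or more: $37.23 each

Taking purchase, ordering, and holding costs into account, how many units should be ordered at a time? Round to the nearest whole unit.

Q* ≈ 1,292 crates

Holding cost per unit per year at price C is H = 0.20·C.
For each price level, check whether its EOQ is feasible; otherwise the best quantity at that price is the breakpoint.
EOQ at $37.90 = 1292.5 (feasible in tier 1): TC = 50,650×$37.90 + (50,650/1292.5)×125 + (1292.5/2)×0.20×$37.90 = $1,929,432.03.
EOQ at $37.23 = 1304.1 < 25000, so use break Q=25000: TC = 50,650×$37.23 + (50,650/25000.0)×125 + (25000.0/2)×0.20×$37.23 = $1,979,027.75.
Lowest total cost is $1,929,432.03 at Q = 1292.5.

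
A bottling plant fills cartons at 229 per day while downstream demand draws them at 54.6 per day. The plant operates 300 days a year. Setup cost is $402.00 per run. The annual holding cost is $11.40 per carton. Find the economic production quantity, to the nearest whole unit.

Q* ≈ 1,232 cartons

Annual demand D = 54.6 × 300 = 16,380.
Production build-up factor (1 − d/p) = 1 − 54.6/229 = 0.7616.
Q* = √(2DS / (H(1 − d/p))) = √(2 × 16,380 × 402 / (11.4 × 0.7616)).
= √(13,169,520 / 8.6819) ≈ 1231.621.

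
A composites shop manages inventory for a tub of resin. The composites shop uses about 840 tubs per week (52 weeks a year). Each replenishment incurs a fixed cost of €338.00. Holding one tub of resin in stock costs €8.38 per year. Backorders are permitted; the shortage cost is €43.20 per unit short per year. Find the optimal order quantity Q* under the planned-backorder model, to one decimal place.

Annual demand D = 840 × 52 = 43,680.
With planned backorders, Q* = √(2DS/H) · √((H+B)/B).
√(2DS/H) = √(2 × 43,680 × 338 / 8.38) = 1877.123.
√((H+B)/B) = √((8.38+43.2)/43.2) = 1.0927.
Q* ≈ 2051.122.

Q* ≈ 2,051.1 tubs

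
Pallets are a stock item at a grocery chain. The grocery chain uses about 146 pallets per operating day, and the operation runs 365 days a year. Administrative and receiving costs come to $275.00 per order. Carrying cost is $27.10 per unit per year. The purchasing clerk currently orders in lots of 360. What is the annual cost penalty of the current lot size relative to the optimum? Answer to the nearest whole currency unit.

Annual demand D = 146 × 365 = 53,290.
EOQ = √(2DS/H) = √(2 × 53,290 × 275 / 27.1) ≈ 1039.97.
Cost at Q* = (D/Q*)S + (Q*/2)H = √(2DSH) ≈ $28,183.11.
Cost at Q = 360: (53,290/360)×275 + (360/2)×27.1 = $40,707.64 + $4,878.00 = $45,585.64.
Excess = $45,585.64 − $28,183.11 = $17,402.53.

Extra cost ≈ $17,403 per year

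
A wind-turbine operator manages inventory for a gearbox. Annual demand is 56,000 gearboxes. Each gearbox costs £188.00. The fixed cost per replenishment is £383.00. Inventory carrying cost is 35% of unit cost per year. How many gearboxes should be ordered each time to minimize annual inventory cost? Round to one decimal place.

Holding cost H = 0.35 × £188.00 = £65.8000 per unit per year.
EOQ = √(2DS / H) = √(2 × 56,000 × 383 / 65.8).
= √(42,896,000 / 65.8) = √651,914.8936 ≈ 807.412.

Q* ≈ 807.4 gearboxes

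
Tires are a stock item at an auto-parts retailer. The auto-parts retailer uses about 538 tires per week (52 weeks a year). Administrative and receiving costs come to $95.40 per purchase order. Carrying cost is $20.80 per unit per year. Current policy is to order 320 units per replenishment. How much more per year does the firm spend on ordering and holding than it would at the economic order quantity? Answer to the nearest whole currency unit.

Extra cost ≈ $1,131 per year

Annual demand D = 538 × 52 = 27,976.
EOQ = √(2DS/H) = √(2 × 27,976 × 95.4 / 20.8) ≈ 506.58.
Cost at Q* = (D/Q*)S + (Q*/2)H = √(2DSH) ≈ $10,536.92.
Cost at Q = 320: (27,976/320)×95.4 + (320/2)×20.8 = $8,340.34 + $3,328.00 = $11,668.34.
Excess = $11,668.34 − $10,536.92 = $1,131.43.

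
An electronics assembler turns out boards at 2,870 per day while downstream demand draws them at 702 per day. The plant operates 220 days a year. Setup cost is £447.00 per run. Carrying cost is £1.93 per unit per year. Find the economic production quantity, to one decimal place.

Q* ≈ 9,731.5 boards

Annual demand D = 702 × 220 = 154,440.
Production build-up factor (1 − d/p) = 1 − 702/2,870 = 0.7554.
Q* = √(2DS / (H(1 − d/p))) = √(2 × 154,440 × 447 / (1.93 × 0.7554)).
= √(138,069,360 / 1.4579) ≈ 9731.534.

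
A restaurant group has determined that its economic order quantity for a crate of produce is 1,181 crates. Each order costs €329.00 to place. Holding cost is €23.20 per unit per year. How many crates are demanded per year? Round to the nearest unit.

D ≈ 49,177 crates per year

Invert the EOQ relation Q*² = 2DS/H.
From Q* = √(2DS/H): D = Q*²H / (2S) = 1,181² × 23.2 / (2 × 329) = 49176.984.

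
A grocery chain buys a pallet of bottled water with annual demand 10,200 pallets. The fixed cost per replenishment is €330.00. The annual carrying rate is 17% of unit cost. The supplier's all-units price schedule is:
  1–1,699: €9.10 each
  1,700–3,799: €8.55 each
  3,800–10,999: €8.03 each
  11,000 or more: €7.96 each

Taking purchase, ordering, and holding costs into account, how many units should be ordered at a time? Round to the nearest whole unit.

Holding cost per unit per year at price C is H = 0.17·C.
Candidates are each tier's EOQ (if it falls in that tier) and each price-break quantity.
Tier 1 (€9.10): EOQ = 2086.1 exceeds tier's upper bound 1699, so this tier is dominated.
EOQ at €8.55 = 2152.1 (feasible in tier 2): TC = 10,200×€8.55 + (10,200/2152.1)×330 + (2152.1/2)×0.17×€8.55 = €90,338.09.
EOQ at €8.03 = 2220.7 < 3800, so use break Q=3800: TC = 10,200×€8.03 + (10,200/3800.0)×330 + (3800.0/2)×0.17×€8.03 = €85,385.48.
EOQ at €7.96 = 2230.4 < 11000, so use break Q=11000: TC = 10,200×€7.96 + (10,200/11000.0)×330 + (11000.0/2)×0.17×€7.96 = €88,940.60.
Lowest total cost is €85,385.48 at Q = 3800.0.

Q* ≈ 3,800 pallets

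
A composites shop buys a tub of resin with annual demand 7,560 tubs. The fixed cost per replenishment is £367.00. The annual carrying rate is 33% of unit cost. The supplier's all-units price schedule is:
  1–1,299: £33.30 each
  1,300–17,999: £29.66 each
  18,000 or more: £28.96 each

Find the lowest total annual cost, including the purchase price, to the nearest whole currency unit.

TC* ≈ £232,726

Holding cost per unit per year at price C is H = 0.33·C.
Evaluate total cost at each tier's feasible EOQ or, if the EOQ is below the tier, at the tier's minimum quantity.
EOQ at £33.30 = 710.6 (feasible in tier 1): TC = 7,560×£33.30 + (7,560/710.6)×367 + (710.6/2)×0.33×£33.30 = £259,556.87.
EOQ at £29.66 = 753.0 < 1300, so use break Q=1300: TC = 7,560×£29.66 + (7,560/1300.0)×367 + (1300.0/2)×0.33×£29.66 = £232,725.92.
EOQ at £28.96 = 762.0 < 18000, so use break Q=18000: TC = 7,560×£28.96 + (7,560/18000.0)×367 + (18000.0/2)×0.33×£28.96 = £305,102.94.
Lowest total cost among the candidates is at Q = 1300.0.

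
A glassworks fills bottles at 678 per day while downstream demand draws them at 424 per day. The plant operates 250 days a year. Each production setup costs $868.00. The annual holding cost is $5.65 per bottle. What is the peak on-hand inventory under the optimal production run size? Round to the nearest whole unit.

Annual demand D = 424 × 250 = 106,000.
Production build-up factor (1 − d/p) = 1 − 424/678 = 0.3746.
Q* = √(2DS / (H(1 − d/p))) = √(2 × 106,000 × 868 / (5.65 × 0.3746)).
= √(184,016,000 / 2.1167) ≈ 9323.985.
Maximum inventory = Q*(1 − d/p) = 9323.985 × 0.3746 ≈ 3493.056.

I_max ≈ 3,493 bottles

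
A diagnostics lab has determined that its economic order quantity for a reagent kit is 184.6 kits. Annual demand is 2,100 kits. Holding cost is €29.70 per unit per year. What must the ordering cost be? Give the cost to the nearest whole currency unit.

S ≈ €241

Squaring Q* = √(2DS/H) gives Q*² = 2DS/H.
From Q* = √(2DS/H): S = Q*²H / (2D) = 184.6² × 29.7 / (2 × 2,100) = 240.9742.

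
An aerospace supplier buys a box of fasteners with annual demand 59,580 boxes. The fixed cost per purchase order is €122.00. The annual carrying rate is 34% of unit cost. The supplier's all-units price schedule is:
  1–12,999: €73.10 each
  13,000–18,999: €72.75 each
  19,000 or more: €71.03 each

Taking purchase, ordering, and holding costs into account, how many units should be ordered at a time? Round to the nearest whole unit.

Q* ≈ 765 boxes

Holding cost per unit per year at price C is H = 0.34·C.
For each price level, check whether its EOQ is feasible; otherwise the best quantity at that price is the breakpoint.
EOQ at €73.10 = 764.8 (feasible in tier 1): TC = 59,580×€73.10 + (59,580/764.8)×122 + (764.8/2)×0.34×€73.10 = €4,374,306.30.
EOQ at €72.75 = 766.6 < 13000, so use break Q=13000: TC = 59,580×€72.75 + (59,580/13000.0)×122 + (13000.0/2)×0.34×€72.75 = €4,495,781.64.
EOQ at €71.03 = 775.9 < 19000, so use break Q=19000: TC = 59,580×€71.03 + (59,580/19000.0)×122 + (19000.0/2)×0.34×€71.03 = €4,461,776.87.
Lowest total cost is €4,374,306.30 at Q = 764.8.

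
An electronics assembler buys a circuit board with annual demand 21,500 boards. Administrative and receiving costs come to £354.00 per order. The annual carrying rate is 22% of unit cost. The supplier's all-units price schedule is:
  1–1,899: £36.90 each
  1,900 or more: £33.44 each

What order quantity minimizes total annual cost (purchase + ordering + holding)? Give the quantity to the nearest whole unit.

Holding cost per unit per year at price C is H = 0.22·C.
Evaluate total cost at each tier's feasible EOQ or, if the EOQ is below the tier, at the tier's minimum quantity.
EOQ at £36.90 = 1369.3 (feasible in tier 1): TC = 21,500×£36.90 + (21,500/1369.3)×354 + (1369.3/2)×0.22×£36.90 = £804,466.30.
EOQ at £33.44 = 1438.4 < 1900, so use break Q=1900: TC = 21,500×£33.44 + (21,500/1900.0)×354 + (1900.0/2)×0.22×£33.44 = £729,954.75.
Lowest total cost is £729,954.75 at Q = 1900.0.

Q* ≈ 1,900 boards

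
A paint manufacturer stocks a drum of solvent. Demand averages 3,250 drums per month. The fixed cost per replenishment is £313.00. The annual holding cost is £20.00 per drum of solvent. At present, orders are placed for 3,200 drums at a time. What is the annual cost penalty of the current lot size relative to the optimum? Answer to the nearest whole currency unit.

Extra cost ≈ £13,718 per year

Annual demand D = 3,250 × 12 = 39,000.
EOQ = √(2DS/H) = √(2 × 39,000 × 313 / 20) ≈ 1104.85.
Cost at Q* = (D/Q*)S + (Q*/2)H = √(2DSH) ≈ £22,097.06.
Cost at Q = 3,200: (39,000/3,200)×313 + (3,200/2)×20 = £3,814.69 + £32,000.00 = £35,814.69.
Excess = £35,814.69 − £22,097.06 = £13,717.63.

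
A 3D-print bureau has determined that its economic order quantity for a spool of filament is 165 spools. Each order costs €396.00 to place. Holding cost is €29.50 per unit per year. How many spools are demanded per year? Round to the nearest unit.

Invert the EOQ relation Q*² = 2DS/H.
From Q* = √(2DS/H): D = Q*²H / (2S) = 165² × 29.5 / (2 × 396) = 1014.062.

D ≈ 1,014 spools per year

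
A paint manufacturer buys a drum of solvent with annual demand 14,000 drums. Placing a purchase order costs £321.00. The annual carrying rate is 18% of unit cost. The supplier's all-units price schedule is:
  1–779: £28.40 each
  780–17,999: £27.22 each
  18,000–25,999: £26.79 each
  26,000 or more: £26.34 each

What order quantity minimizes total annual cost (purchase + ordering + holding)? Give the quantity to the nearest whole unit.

Q* ≈ 1,354 drums

Holding cost per unit per year at price C is H = 0.18·C.
For each price level, check whether its EOQ is feasible; otherwise the best quantity at that price is the breakpoint.
Tier 1 (£28.40): EOQ = 1326.0 exceeds tier's upper bound 779, so this tier is dominated.
EOQ at £27.22 = 1354.4 (feasible in tier 2): TC = 14,000×£27.22 + (14,000/1354.4)×321 + (1354.4/2)×0.18×£27.22 = £387,716.08.
EOQ at £26.79 = 1365.2 < 18000, so use break Q=18000: TC = 14,000×£26.79 + (14,000/18000.0)×321 + (18000.0/2)×0.18×£26.79 = £418,709.47.
EOQ at £26.34 = 1376.9 < 26000, so use break Q=26000: TC = 14,000×£26.34 + (14,000/26000.0)×321 + (26000.0/2)×0.18×£26.34 = £430,568.45.
Lowest total cost is £387,716.08 at Q = 1354.4.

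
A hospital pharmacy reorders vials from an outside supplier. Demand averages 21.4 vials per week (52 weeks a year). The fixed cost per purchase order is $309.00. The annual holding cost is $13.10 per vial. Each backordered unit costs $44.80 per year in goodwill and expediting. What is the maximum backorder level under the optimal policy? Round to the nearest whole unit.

Annual demand D = 21.4 × 52 = 1,112.8.
With planned backorders, Q* = √(2DS/H) · √((H+B)/B).
√(2DS/H) = √(2 × 1,112.8 × 309 / 13.1) = 229.122.
√((H+B)/B) = √((13.1+44.8)/44.8) = 1.1368.
Q* ≈ 260.476.
S* = Q* · H/(H+B) = 260.476 × 13.1/57.9 ≈ 58.933.

S* ≈ 59 vials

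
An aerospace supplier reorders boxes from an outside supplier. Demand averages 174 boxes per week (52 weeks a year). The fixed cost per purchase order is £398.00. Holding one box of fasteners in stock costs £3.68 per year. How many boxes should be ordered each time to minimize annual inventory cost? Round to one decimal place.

Q* ≈ 1,399.0 boxes

Annual demand D = 174 × 52 = 9,048.
EOQ = √(2DS / H) = √(2 × 9,048 × 398 / 3.68).
= √(7,202,208 / 3.68) = √1,957,121.7391 ≈ 1398.972.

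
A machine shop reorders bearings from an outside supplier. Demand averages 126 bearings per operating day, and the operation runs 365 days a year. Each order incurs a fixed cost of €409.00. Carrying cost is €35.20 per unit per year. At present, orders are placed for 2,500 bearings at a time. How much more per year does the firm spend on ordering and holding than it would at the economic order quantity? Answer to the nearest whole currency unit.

Extra cost ≈ €15,134 per year

Annual demand D = 126 × 365 = 45,990.
EOQ = √(2DS/H) = √(2 × 45,990 × 409 / 35.2) ≈ 1033.80.
Cost at Q* = (D/Q*)S + (Q*/2)H = √(2DSH) ≈ €36,389.80.
Cost at Q = 2,500: (45,990/2,500)×409 + (2,500/2)×35.2 = €7,523.96 + €44,000.00 = €51,523.96.
Excess = €51,523.96 − €36,389.80 = €15,134.16.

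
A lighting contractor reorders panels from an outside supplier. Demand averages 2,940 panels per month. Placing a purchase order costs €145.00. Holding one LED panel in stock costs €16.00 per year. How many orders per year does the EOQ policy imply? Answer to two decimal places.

Annual demand D = 2,940 × 12 = 35,280.
Q* = √(2DS/H) = √(2 × 35,280 × 145 / 16) ≈ 799.66.
Orders per year = D / Q* = 35,280 / 799.66 ≈ 44.119.

N ≈ 44.12 orders per year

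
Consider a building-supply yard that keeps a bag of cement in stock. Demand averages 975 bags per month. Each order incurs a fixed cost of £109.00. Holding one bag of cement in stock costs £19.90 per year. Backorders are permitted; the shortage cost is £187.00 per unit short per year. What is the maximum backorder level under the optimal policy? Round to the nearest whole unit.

Annual demand D = 975 × 12 = 11,700.
With planned backorders, Q* = √(2DS/H) · √((H+B)/B).
√(2DS/H) = √(2 × 11,700 × 109 / 19.9) = 358.010.
√((H+B)/B) = √((19.9+187)/187) = 1.0519.
Q* ≈ 376.577.
S* = Q* · H/(H+B) = 376.577 × 19.9/206.9 ≈ 36.220.

S* ≈ 36 bags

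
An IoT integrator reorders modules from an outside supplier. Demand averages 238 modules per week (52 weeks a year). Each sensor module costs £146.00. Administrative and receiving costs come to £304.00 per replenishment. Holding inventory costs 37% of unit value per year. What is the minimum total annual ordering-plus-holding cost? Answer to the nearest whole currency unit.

Annual demand D = 238 × 52 = 12,376.
Holding cost H = 0.37 × £146.00 = £54.0200 per unit per year.
The optimal lot size = √(2DS/H) = √(2 × 12,376 × 304 / 54.02) ≈ 373.22.
At Q*, ordering cost (D/Q*)S equals holding cost (Q*/2)H, each = √(DSH/2).
Minimum total = √(2DSH) = √(2 × 12,376 × 304 × 54.02) ≈ 20161.332.

TC* ≈ £20,161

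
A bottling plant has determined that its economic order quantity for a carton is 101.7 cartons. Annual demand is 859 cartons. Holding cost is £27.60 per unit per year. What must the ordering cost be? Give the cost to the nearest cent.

S ≈ £166.16

The basic EOQ model gives Q* = √(2DS/H); rearrange for the unknown.
From Q* = √(2DS/H): S = Q*²H / (2D) = 101.7² × 27.6 / (2 × 859) = 166.1605.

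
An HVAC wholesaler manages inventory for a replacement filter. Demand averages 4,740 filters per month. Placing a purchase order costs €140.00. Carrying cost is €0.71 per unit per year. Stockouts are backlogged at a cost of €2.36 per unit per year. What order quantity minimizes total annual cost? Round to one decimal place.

Annual demand D = 4,740 × 12 = 56,880.
With planned backorders, Q* = √(2DS/H) · √((H+B)/B).
√(2DS/H) = √(2 × 56,880 × 140 / 0.71) = 4736.196.
√((H+B)/B) = √((0.71+2.36)/2.36) = 1.1405.
Q* ≈ 5401.854.

Q* ≈ 5,401.9 filters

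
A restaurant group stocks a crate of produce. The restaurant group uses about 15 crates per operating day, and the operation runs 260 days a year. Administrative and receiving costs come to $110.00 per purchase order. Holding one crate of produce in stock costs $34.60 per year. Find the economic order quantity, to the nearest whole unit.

Q* ≈ 157 crates

Annual demand D = 15 × 260 = 3,900.
EOQ = √(2DS / H) = √(2 × 3,900 × 110 / 34.6).
= √(858,000 / 34.6) = √24,797.6879 ≈ 157.473.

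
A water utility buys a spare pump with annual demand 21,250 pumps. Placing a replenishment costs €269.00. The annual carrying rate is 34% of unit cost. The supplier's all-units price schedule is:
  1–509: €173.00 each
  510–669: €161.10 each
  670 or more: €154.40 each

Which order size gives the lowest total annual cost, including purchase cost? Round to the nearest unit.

Q* ≈ 670 pumps

Holding cost per unit per year at price C is H = 0.34·C.
For each price level, check whether its EOQ is feasible; otherwise the best quantity at that price is the breakpoint.
EOQ at €173.00 = 440.9 (feasible in tier 1): TC = 21,250×€173.00 + (21,250/440.9)×269 + (440.9/2)×0.34×€173.00 = €3,702,181.83.
EOQ at €161.10 = 456.9 < 510, so use break Q=510: TC = 21,250×€161.10 + (21,250/510.0)×269 + (510.0/2)×0.34×€161.10 = €3,448,550.70.
EOQ at €154.40 = 466.7 < 670, so use break Q=670: TC = 21,250×€154.40 + (21,250/670.0)×269 + (670.0/2)×0.34×€154.40 = €3,307,117.88.
Lowest total cost is €3,307,117.88 at Q = 670.0.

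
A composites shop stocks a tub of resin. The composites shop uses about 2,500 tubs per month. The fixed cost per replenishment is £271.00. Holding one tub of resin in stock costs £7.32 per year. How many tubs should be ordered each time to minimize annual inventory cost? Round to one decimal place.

Annual demand D = 2,500 × 12 = 30,000.
EOQ = √(2DS / H) = √(2 × 30,000 × 271 / 7.32).
= √(16,260,000 / 7.32) = √2,221,311.4754 ≈ 1490.406.

Q* ≈ 1,490.4 tubs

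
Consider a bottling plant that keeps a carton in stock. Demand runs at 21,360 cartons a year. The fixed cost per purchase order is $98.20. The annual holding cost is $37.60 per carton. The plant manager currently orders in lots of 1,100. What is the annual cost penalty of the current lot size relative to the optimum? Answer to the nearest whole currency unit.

EOQ = √(2DS/H) = √(2 × 21,360 × 98.2 / 37.6) ≈ 334.02.
Cost at Q* = (D/Q*)S + (Q*/2)H = √(2DSH) ≈ $12,559.30.
Cost at Q = 1,100: (21,360/1,100)×98.2 + (1,100/2)×37.6 = $1,906.87 + $20,680.00 = $22,586.87.
Excess = $22,586.87 − $12,559.30 = $10,027.57.

Extra cost ≈ $10,028 per year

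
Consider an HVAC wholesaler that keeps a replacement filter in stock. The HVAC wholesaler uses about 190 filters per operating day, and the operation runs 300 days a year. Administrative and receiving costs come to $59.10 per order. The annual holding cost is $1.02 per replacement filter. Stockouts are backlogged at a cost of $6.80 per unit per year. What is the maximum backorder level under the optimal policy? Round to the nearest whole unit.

S* ≈ 359 filters

Annual demand D = 190 × 300 = 57,000.
With planned backorders, Q* = √(2DS/H) · √((H+B)/B).
√(2DS/H) = √(2 × 57,000 × 59.1 / 1.02) = 2570.077.
√((H+B)/B) = √((1.02+6.8)/6.8) = 1.0724.
Q* ≈ 2756.100.
S* = Q* · H/(H+B) = 2756.100 × 1.02/7.82 ≈ 359.491.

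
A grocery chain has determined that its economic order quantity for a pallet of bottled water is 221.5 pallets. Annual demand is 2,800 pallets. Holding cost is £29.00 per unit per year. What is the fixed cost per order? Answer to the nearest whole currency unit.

S ≈ £254

Invert the EOQ relation Q*² = 2DS/H.
From Q* = √(2DS/H): S = Q*²H / (2D) = 221.5² × 29 / (2 × 2,800) = 254.0724.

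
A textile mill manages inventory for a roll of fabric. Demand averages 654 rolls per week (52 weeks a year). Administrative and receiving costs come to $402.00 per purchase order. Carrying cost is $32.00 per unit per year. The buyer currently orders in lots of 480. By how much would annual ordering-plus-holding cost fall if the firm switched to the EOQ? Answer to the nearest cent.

Extra cost ≈ $6,582.01 per year

Annual demand D = 654 × 52 = 34,008.
EOQ = √(2DS/H) = √(2 × 34,008 × 402 / 32) ≈ 924.37.
Cost at Q* = (D/Q*)S + (Q*/2)H = √(2DSH) ≈ $29,579.69.
Cost at Q = 480: (34,008/480)×402 + (480/2)×32 = $28,481.70 + $7,680.00 = $36,161.70.
Excess = $36,161.70 − $29,579.69 = $6,582.01.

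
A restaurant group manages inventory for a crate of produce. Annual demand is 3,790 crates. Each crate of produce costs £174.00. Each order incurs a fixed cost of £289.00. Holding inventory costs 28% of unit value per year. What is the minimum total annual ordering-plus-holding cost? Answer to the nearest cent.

TC* ≈ £10,330.88

Holding cost H = 0.28 × £174.00 = £48.7200 per unit per year.
Q* = √(2DS/H) = √(2 × 3,790 × 289 / 48.72) ≈ 212.05.
At the optimum the two cost components are equal, so total cost = 2·(Q*/2)H = Q*·H.
Minimum total = √(2DSH) = √(2 × 3,790 × 289 × 48.72) ≈ 10330.876.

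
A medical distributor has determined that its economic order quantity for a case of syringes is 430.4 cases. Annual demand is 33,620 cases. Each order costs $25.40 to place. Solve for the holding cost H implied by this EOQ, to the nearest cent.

H ≈ $9.22

Squaring Q* = √(2DS/H) gives Q*² = 2DS/H.
From Q* = √(2DS/H): H = 2DS / Q*² = 2 × 33,620 × 25.4 / 430.4² = 9.2197.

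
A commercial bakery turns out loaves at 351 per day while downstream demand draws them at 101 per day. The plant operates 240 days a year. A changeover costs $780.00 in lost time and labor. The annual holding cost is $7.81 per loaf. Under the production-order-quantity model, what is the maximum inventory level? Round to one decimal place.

I_max ≈ 1,857.0 loaves

Annual demand D = 101 × 240 = 24,240.
Production build-up factor (1 − d/p) = 1 − 101/351 = 0.7123.
Q* = √(2DS / (H(1 − d/p))) = √(2 × 24,240 × 780 / (7.81 × 0.7123)).
= √(37,814,400 / 5.5627) ≈ 2607.274.
Maximum inventory = Q*(1 − d/p) = 2607.274 × 0.7123 ≈ 1857.033.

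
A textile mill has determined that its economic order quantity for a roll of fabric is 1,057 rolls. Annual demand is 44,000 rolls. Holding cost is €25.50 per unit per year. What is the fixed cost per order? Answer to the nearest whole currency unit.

Invert the EOQ relation Q*² = 2DS/H.
From Q* = √(2DS/H): S = Q*²H / (2D) = 1,057² × 25.5 / (2 × 44,000) = 323.7483.

S ≈ €324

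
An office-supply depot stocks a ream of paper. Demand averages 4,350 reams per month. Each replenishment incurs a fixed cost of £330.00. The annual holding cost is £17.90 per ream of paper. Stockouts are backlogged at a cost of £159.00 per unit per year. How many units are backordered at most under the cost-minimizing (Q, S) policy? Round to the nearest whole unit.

S* ≈ 148 reams

Annual demand D = 4,350 × 12 = 52,200.
With planned backorders, Q* = √(2DS/H) · √((H+B)/B).
√(2DS/H) = √(2 × 52,200 × 330 / 17.9) = 1387.333.
√((H+B)/B) = √((17.9+159)/159) = 1.0548.
Q* ≈ 1463.343.
S* = Q* · H/(H+B) = 1463.343 × 17.9/176.9 ≈ 148.071.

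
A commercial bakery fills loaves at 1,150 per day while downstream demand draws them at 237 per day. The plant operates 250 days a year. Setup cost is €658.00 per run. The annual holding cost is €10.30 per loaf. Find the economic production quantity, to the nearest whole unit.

Annual demand D = 237 × 250 = 59,250.
Production build-up factor (1 − d/p) = 1 − 237/1,150 = 0.7939.
Q* = √(2DS / (H(1 − d/p))) = √(2 × 59,250 × 658 / (10.3 × 0.7939)).
= √(77,973,000 / 8.1773) ≈ 3087.927.

Q* ≈ 3,088 loaves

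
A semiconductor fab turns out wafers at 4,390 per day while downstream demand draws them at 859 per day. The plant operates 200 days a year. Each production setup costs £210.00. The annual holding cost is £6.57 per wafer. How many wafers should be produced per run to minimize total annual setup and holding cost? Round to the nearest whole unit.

Q* ≈ 3,695 wafers

Annual demand D = 859 × 200 = 171,800.
Production build-up factor (1 − d/p) = 1 − 859/4,390 = 0.8043.
Q* = √(2DS / (H(1 − d/p))) = √(2 × 171,800 × 210 / (6.57 × 0.8043)).
= √(72,156,000 / 5.2844) ≈ 3695.191.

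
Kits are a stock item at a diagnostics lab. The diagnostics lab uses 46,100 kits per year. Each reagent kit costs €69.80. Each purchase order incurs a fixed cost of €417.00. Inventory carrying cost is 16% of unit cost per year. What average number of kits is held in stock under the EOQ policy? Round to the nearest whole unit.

Holding cost H = 0.16 × €69.80 = €11.1680 per unit per year.
Q* = √(2DS/H) = √(2 × 46,100 × 417 / 11.168) ≈ 1855.44.
Average inventory = Q*/2 ≈ 1855.44 / 2 = 927.718.

Average inventory ≈ 928 kits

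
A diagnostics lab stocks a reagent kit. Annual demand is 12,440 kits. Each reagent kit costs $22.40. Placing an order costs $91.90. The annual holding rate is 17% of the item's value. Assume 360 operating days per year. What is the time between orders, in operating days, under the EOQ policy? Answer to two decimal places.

T ≈ 22.42 days

Holding cost H = 0.17 × $22.40 = $3.8080 per unit per year.
EOQ = √(2DS/H) = √(2 × 12,440 × 91.9 / 3.808) ≈ 774.88.
Cycle time = Q*/D × 360 = 774.88 / 12,440 × 360 ≈ 22.424 days.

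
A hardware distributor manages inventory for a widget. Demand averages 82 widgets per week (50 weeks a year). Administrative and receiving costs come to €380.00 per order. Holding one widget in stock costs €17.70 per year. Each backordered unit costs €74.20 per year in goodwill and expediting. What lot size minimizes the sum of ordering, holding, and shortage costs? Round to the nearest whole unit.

Annual demand D = 82 × 50 = 4,100.
With planned backorders, Q* = √(2DS/H) · √((H+B)/B).
√(2DS/H) = √(2 × 4,100 × 380 / 17.7) = 419.577.
√((H+B)/B) = √((17.7+74.2)/74.2) = 1.1129.
Q* ≈ 466.947.

Q* ≈ 467 widgets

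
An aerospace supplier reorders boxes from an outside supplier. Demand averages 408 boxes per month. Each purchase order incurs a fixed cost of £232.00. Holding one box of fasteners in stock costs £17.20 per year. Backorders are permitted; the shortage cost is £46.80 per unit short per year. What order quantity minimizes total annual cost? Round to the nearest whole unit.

Annual demand D = 408 × 12 = 4,896.
With planned backorders, Q* = √(2DS/H) · √((H+B)/B).
√(2DS/H) = √(2 × 4,896 × 232 / 17.2) = 363.426.
√((H+B)/B) = √((17.2+46.8)/46.8) = 1.1694.
Q* ≈ 424.994.

Q* ≈ 425 boxes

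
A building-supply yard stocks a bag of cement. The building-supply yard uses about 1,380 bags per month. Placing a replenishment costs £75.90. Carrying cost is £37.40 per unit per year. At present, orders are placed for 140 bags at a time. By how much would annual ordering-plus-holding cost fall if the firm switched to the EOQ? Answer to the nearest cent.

Extra cost ≈ £1,899.68 per year

Annual demand D = 1,380 × 12 = 16,560.
EOQ = √(2DS/H) = √(2 × 16,560 × 75.9 / 37.4) ≈ 259.26.
Cost at Q* = (D/Q*)S + (Q*/2)H = √(2DSH) ≈ £9,696.21.
Cost at Q = 140: (16,560/140)×75.9 + (140/2)×37.4 = £8,977.89 + £2,618.00 = £11,595.89.
Excess = £11,595.89 − £9,696.21 = £1,899.68.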